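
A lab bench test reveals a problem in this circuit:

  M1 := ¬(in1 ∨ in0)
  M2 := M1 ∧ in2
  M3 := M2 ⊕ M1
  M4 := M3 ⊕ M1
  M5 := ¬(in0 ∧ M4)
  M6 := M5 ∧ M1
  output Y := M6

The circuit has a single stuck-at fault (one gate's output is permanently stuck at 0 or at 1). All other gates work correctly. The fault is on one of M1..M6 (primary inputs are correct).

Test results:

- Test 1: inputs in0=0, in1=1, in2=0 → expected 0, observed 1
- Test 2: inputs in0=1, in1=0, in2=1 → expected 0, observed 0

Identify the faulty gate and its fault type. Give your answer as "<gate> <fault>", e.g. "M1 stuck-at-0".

M1 stuck-at-1

Fault-free values for test 1 (in0=0, in1=1, in2=0): M1=0, M2=0, M3=0, M4=0, M5=1, M6=0, giving Y=0. Observed 1.
Test 1: faults giving observed 1 are {M1 stuck-at-1, M6 stuck-at-1}.
Test 2 (in0=1, in1=0, in2=1): fault-free M1=0, M2=0, M3=0, M4=0, M5=1, M6=0 → 0; observed 0. Eliminates M6 stuck-at-1.
Only M1 stuck-at-1 is consistent with every test.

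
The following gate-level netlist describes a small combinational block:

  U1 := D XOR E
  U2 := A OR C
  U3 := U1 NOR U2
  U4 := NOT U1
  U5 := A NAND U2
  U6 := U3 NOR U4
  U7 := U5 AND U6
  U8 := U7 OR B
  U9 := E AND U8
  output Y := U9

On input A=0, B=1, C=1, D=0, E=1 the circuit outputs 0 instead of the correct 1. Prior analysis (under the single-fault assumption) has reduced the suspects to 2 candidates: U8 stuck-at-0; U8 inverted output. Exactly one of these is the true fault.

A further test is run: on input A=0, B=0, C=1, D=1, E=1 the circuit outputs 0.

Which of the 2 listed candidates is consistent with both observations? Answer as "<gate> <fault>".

U8 stuck-at-0

Evaluate each candidate on input A=0, B=0, C=1, D=1, E=1:
  U8 stuck-at-0: U1=0, U2=1, U3=0, U4=1, U5=1, U6=0, U7=0, U8=0 [stuck-at-0], U9=0 → 0 — matches
  U8 inverted output: U1=0, U2=1, U3=0, U4=1, U5=1, U6=0, U7=0, U8=1 [inverted output], U9=1 → 1 — eliminated
Only U8 stuck-at-0 reproduces the observed 0.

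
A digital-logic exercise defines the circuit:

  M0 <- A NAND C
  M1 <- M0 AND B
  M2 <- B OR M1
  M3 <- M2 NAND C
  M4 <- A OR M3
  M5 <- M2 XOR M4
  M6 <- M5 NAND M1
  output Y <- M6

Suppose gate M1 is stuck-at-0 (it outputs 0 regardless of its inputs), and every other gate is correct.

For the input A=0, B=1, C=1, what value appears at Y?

1

Propagate with M1 forced: M0=1, M1=0 [stuck-at-0], M2=1, M3=0, M4=0, M5=1, M6=1.
So Y = 1. (Without the fault it would be 0.)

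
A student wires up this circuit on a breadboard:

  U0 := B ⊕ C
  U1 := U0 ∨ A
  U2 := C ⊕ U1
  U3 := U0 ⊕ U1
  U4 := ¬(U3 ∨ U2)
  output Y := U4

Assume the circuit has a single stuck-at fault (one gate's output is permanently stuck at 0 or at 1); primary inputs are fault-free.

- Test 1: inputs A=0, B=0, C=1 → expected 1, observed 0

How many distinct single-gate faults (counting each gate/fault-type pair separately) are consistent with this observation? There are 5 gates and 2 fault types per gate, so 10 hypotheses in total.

Fault-free: U0=1, U1=1, U2=0, U3=0, U4=1 → 1. Observed 0.
  U0 stuck-at-0: output 0 ✓
  U0 stuck-at-1: output 1 ✗
  U1 stuck-at-0: output 0 ✓
  U1 stuck-at-1: output 1 ✗
  U2 stuck-at-0: output 1 ✗
  U2 stuck-at-1: output 0 ✓
  U3 stuck-at-0: output 1 ✗
  U3 stuck-at-1: output 0 ✓
  U4 stuck-at-0: output 0 ✓
  U4 stuck-at-1: output 1 ✗
Consistent faults: {U0 stuck-at-0, U1 stuck-at-0, U2 stuck-at-1, U3 stuck-at-1, U4 stuck-at-0} — 5 in all.

5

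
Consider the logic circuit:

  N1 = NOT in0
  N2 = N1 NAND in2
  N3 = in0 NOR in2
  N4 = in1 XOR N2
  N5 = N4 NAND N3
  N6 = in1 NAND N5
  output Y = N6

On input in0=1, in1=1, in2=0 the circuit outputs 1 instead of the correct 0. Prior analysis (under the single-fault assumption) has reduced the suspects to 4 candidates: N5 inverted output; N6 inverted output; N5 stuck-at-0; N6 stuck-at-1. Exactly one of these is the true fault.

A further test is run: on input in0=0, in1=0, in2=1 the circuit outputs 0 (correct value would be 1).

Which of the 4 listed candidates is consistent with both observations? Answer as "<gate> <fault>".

Evaluate each candidate on input in0=0, in1=0, in2=1:
  N5 inverted output: N1=1, N2=0, N3=0, N4=0, N5=0 [inverted output], N6=1 → 1 — eliminated
  N6 inverted output: N1=1, N2=0, N3=0, N4=0, N5=1, N6=0 [inverted output] → 0 — matches
  N5 stuck-at-0: N1=1, N2=0, N3=0, N4=0, N5=0 [stuck-at-0], N6=1 → 1 — eliminated
  N6 stuck-at-1: N1=1, N2=0, N3=0, N4=0, N5=1, N6=1 [stuck-at-1] → 1 — eliminated
Only N6 inverted output reproduces the observed 0.

N6 inverted output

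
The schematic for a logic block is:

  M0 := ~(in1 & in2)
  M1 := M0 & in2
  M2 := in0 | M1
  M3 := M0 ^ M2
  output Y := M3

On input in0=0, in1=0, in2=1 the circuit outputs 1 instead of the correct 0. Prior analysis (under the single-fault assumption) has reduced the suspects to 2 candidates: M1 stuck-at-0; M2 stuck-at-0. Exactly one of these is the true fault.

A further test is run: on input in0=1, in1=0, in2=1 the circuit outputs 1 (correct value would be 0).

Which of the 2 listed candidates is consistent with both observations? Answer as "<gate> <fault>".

Evaluate each candidate on input in0=1, in1=0, in2=1:
  M1 stuck-at-0: M0=1, M1=0 [stuck-at-0], M2=1, M3=0 → 0 — eliminated
  M2 stuck-at-0: M0=1, M1=1, M2=0 [stuck-at-0], M3=1 → 1 — matches
Only M2 stuck-at-0 reproduces the observed 1.

M2 stuck-at-0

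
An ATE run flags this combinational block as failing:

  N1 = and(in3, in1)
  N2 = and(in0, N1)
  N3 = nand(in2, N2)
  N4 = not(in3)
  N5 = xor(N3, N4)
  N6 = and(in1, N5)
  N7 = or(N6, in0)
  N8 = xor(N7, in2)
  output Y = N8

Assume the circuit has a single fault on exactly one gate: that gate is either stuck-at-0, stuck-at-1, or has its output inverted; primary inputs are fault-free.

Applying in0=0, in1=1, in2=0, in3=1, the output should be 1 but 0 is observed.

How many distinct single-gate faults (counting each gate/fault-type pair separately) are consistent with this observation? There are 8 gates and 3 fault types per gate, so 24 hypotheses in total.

12

Fault-free: N1=1, N2=0, N3=1, N4=0, N5=1, N6=1, N7=1, N8=1 → 1. Observed 0.
  N1: none of the 3 fault types match ✗
  N2: none of the 3 fault types match ✗
  N3: stuck-at-0, inverted output ✓; others ✗
  N4: stuck-at-1, inverted output ✓; others ✗
  N5: stuck-at-0, inverted output ✓; others ✗
  N6: stuck-at-0, inverted output ✓; others ✗
  N7: stuck-at-0, inverted output ✓; others ✗
  N8: stuck-at-0, inverted output ✓; others ✗
Consistent faults: {N3 stuck-at-0, N3 inverted output, N4 stuck-at-1, N4 inverted output, N5 stuck-at-0, N5 inverted output, N6 stuck-at-0, N6 inverted output, N7 stuck-at-0, N7 inverted output, N8 stuck-at-0, N8 inverted output} — 12 in all.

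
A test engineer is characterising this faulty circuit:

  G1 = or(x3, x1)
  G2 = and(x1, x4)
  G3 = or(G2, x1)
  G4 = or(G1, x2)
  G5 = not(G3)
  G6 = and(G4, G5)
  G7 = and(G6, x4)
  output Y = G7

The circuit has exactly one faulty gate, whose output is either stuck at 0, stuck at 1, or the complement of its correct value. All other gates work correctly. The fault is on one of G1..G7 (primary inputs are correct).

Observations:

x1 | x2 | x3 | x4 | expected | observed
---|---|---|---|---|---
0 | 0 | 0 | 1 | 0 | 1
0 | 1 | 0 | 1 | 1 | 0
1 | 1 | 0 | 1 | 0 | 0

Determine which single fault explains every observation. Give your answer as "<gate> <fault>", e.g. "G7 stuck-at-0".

G4 inverted output

Fault-free values for test 1 (x1=0, x2=0, x3=0, x4=1): G1=0, G2=0, G3=0, G4=0, G5=1, G6=0, G7=0, giving Y=0. Observed 1.
Test 1: faults giving observed 1 are {G1 stuck-at-1, G1 inverted output, G4 stuck-at-1, G4 inverted output, G6 stuck-at-1, G6 inverted output, G7 stuck-at-1, G7 inverted output}.
Test 2 (x1=0, x2=1, x3=0, x4=1): fault-free G1=0, G2=0, G3=0, G4=1, G5=1, G6=1, G7=1 → 1; observed 0. Eliminates G1 stuck-at-1, G1 inverted output, G4 stuck-at-1, G6 stuck-at-1, G7 stuck-at-1.
Test 3 (x1=1, x2=1, x3=0, x4=1): fault-free G1=1, G2=1, G3=1, G4=1, G5=0, G6=0, G7=0 → 0; observed 0. Eliminates G6 inverted output, G7 inverted output.
Only G4 inverted output is consistent with every test.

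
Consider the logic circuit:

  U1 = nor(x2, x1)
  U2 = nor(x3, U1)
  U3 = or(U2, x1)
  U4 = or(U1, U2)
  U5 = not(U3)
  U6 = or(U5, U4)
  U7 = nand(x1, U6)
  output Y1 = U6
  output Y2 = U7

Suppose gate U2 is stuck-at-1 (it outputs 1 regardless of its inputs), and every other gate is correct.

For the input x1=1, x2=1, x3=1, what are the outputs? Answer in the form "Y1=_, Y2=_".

Propagate with U2 forced: U1=0, U2=1 [stuck-at-1], U3=1, U4=1, U5=0, U6=1, U7=0.
So the outputs are Y1=1, Y2=0. (Without the fault they would be Y1=0, Y2=1.)

Y1=1, Y2=0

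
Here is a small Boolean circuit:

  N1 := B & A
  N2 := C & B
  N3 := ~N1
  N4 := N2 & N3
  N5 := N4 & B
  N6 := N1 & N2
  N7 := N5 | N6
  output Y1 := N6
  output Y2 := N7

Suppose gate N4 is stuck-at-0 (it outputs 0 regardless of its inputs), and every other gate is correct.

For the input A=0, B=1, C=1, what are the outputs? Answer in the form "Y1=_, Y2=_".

Propagate with N4 forced: N1=0, N2=1, N3=1, N4=0 [stuck-at-0], N5=0, N6=0, N7=0.
So the outputs are Y1=0, Y2=0. (Without the fault they would be Y1=0, Y2=1.)

Y1=0, Y2=0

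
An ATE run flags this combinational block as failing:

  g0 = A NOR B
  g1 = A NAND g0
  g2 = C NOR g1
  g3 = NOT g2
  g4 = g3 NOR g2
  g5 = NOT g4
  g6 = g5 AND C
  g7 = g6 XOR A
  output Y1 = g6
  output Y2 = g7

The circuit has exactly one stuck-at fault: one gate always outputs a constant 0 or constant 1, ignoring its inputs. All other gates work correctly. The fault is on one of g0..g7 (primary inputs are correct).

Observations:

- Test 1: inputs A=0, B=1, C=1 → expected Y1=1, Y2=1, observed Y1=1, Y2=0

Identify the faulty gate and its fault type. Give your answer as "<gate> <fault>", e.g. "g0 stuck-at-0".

Fault-free values for test 1 (A=0, B=1, C=1): g0=0, g1=1, g2=0, g3=1, g4=0, g5=1, g6=1, g7=1, giving Y1=1, Y2=1. Observed Y1=1, Y2=0.
Test 1: faults giving observed Y1=1, Y2=0 are {g7 stuck-at-0}.
Only g7 stuck-at-0 is consistent with every test.

g7 stuck-at-0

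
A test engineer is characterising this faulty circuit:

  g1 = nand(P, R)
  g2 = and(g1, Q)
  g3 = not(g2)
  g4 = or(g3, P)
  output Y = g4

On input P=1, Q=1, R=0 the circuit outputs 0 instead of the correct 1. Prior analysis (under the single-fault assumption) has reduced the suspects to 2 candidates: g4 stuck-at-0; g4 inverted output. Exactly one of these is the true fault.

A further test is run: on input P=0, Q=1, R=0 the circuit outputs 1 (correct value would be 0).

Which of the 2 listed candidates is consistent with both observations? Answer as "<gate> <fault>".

Evaluate each candidate on input P=0, Q=1, R=0:
  g4 stuck-at-0: g1=1, g2=1, g3=0, g4=0 [stuck-at-0] → 0 — eliminated
  g4 inverted output: g1=1, g2=1, g3=0, g4=1 [inverted output] → 1 — matches
Only g4 inverted output reproduces the observed 1.

g4 inverted output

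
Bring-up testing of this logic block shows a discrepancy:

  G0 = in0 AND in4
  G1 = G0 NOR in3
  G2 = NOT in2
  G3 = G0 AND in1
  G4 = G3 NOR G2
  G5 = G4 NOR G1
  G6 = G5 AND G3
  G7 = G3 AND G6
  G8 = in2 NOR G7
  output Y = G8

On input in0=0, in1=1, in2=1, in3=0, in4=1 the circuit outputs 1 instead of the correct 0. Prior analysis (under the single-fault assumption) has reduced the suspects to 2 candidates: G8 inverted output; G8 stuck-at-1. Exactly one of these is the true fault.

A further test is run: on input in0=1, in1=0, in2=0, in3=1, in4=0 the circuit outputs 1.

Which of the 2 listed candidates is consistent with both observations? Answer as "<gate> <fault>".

Evaluate each candidate on input in0=1, in1=0, in2=0, in3=1, in4=0:
  G8 inverted output: G0=0, G1=0, G2=1, G3=0, G4=0, G5=1, G6=0, G7=0, G8=0 [inverted output] → 0 — eliminated
  G8 stuck-at-1: G0=0, G1=0, G2=1, G3=0, G4=0, G5=1, G6=0, G7=0, G8=1 [stuck-at-1] → 1 — matches
Only G8 stuck-at-1 reproduces the observed 1.

G8 stuck-at-1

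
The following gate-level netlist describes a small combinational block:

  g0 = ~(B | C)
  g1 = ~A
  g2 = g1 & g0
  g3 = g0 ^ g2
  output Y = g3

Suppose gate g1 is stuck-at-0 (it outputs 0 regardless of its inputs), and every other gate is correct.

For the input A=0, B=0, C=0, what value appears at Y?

Propagate with g1 forced: g0=1, g1=0 [stuck-at-0], g2=0, g3=1.
So Y = 1. (Without the fault it would be 0.)

1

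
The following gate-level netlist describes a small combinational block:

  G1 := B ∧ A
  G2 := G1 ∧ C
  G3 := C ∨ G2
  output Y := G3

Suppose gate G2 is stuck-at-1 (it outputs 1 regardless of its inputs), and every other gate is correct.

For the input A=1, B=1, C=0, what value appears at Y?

Propagate with G2 forced: G1=1, G2=1 [stuck-at-1], G3=1.
So Y = 1. (Without the fault it would be 0.)

1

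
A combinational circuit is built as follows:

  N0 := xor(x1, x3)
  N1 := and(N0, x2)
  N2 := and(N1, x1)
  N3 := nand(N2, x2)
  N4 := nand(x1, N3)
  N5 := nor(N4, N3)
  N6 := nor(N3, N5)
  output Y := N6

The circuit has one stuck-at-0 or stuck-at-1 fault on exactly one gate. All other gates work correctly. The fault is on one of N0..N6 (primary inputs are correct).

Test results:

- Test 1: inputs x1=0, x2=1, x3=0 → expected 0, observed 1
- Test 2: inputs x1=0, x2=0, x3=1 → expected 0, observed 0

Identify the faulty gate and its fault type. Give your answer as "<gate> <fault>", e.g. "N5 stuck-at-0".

N2 stuck-at-1

Fault-free values for test 1 (x1=0, x2=1, x3=0): N0=0, N1=0, N2=0, N3=1, N4=1, N5=0, N6=0, giving Y=0. Observed 1.
Test 1: faults giving observed 1 are {N2 stuck-at-1, N3 stuck-at-0, N6 stuck-at-1}.
Test 2 (x1=0, x2=0, x3=1): fault-free N0=1, N1=0, N2=0, N3=1, N4=1, N5=0, N6=0 → 0; observed 0. Eliminates N3 stuck-at-0, N6 stuck-at-1.
Only N2 stuck-at-1 is consistent with every test.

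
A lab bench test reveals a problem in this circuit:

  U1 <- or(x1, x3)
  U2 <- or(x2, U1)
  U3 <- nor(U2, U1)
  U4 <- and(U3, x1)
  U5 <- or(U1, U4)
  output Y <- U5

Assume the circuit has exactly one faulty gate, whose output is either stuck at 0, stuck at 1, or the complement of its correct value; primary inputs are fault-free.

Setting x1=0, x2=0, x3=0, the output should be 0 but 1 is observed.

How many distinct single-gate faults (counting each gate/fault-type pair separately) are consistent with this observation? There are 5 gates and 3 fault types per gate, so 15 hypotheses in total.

Fault-free: U1=0, U2=0, U3=1, U4=0, U5=0 → 0. Observed 1.
  U1: stuck-at-1, inverted output ✓; others ✗
  U2: none of the 3 fault types match ✗
  U3: none of the 3 fault types match ✗
  U4: stuck-at-1, inverted output ✓; others ✗
  U5: stuck-at-1, inverted output ✓; others ✗
Consistent faults: {U1 stuck-at-1, U1 inverted output, U4 stuck-at-1, U4 inverted output, U5 stuck-at-1, U5 inverted output} — 6 in all.

6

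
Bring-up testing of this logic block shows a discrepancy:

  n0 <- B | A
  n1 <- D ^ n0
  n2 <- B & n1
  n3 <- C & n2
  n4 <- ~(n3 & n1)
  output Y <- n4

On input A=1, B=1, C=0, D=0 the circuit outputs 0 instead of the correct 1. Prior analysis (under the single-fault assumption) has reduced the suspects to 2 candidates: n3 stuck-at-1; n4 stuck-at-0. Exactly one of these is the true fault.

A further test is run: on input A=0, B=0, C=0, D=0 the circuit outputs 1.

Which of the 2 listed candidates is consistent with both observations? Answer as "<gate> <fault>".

Evaluate each candidate on input A=0, B=0, C=0, D=0:
  n3 stuck-at-1: n0=0, n1=0, n2=0, n3=1 [stuck-at-1], n4=1 → 1 — matches
  n4 stuck-at-0: n0=0, n1=0, n2=0, n3=0, n4=0 [stuck-at-0] → 0 — eliminated
Only n3 stuck-at-1 reproduces the observed 1.

n3 stuck-at-1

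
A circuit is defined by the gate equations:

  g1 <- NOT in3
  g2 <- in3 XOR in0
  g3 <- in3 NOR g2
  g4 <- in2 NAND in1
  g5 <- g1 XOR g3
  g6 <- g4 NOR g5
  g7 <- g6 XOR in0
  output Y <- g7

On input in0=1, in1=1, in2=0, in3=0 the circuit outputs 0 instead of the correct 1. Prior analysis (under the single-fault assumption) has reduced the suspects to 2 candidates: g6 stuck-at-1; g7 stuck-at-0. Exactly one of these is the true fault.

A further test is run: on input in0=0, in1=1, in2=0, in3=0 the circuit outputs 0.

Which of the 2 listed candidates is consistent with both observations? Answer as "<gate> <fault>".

Evaluate each candidate on input in0=0, in1=1, in2=0, in3=0:
  g6 stuck-at-1: g1=1, g2=0, g3=1, g4=1, g5=0, g6=1 [stuck-at-1], g7=1 → 1 — eliminated
  g7 stuck-at-0: g1=1, g2=0, g3=1, g4=1, g5=0, g6=0, g7=0 [stuck-at-0] → 0 — matches
Only g7 stuck-at-0 reproduces the observed 0.

g7 stuck-at-0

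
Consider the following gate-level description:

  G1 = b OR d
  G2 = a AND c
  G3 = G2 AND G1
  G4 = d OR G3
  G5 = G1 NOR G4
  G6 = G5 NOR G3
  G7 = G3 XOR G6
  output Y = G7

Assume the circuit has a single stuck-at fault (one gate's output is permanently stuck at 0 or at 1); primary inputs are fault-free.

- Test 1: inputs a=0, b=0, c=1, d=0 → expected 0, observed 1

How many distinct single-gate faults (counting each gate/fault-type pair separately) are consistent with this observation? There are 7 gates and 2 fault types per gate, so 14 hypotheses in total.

6

Fault-free: G1=0, G2=0, G3=0, G4=0, G5=1, G6=0, G7=0 → 0. Observed 1.
  G1 stuck-at-0: output 0 ✗
  G1 stuck-at-1: output 1 ✓
  G2 stuck-at-0: output 0 ✗
  G2 stuck-at-1: output 0 ✗
  G3 stuck-at-0: output 0 ✗
  G3 stuck-at-1: output 1 ✓
  G4 stuck-at-0: output 0 ✗
  G4 stuck-at-1: output 1 ✓
  G5 stuck-at-0: output 1 ✓
  G5 stuck-at-1: output 0 ✗
  G6 stuck-at-0: output 0 ✗
  G6 stuck-at-1: output 1 ✓
  G7 stuck-at-0: output 0 ✗
  G7 stuck-at-1: output 1 ✓
Consistent faults: {G1 stuck-at-1, G3 stuck-at-1, G4 stuck-at-1, G5 stuck-at-0, G6 stuck-at-1, G7 stuck-at-1} — 6 in all.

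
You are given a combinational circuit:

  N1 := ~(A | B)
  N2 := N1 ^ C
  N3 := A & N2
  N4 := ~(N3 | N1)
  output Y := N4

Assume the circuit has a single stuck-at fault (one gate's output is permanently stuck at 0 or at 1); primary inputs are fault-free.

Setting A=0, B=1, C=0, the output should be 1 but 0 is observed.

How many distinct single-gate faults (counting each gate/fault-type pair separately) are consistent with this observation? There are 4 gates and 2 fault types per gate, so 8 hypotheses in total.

Fault-free: N1=0, N2=0, N3=0, N4=1 → 1. Observed 0.
  N1 stuck-at-0: output 1 ✗
  N1 stuck-at-1: output 0 ✓
  N2 stuck-at-0: output 1 ✗
  N2 stuck-at-1: output 1 ✗
  N3 stuck-at-0: output 1 ✗
  N3 stuck-at-1: output 0 ✓
  N4 stuck-at-0: output 0 ✓
  N4 stuck-at-1: output 1 ✗
Consistent faults: {N1 stuck-at-1, N3 stuck-at-1, N4 stuck-at-0} — 3 in all.

3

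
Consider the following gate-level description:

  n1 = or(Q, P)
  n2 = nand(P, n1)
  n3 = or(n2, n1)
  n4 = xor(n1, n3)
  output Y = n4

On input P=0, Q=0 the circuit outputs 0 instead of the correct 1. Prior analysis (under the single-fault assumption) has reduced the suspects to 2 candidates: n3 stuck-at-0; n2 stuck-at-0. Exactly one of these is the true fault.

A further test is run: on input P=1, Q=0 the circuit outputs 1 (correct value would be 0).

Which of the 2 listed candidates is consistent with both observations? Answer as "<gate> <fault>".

Evaluate each candidate on input P=1, Q=0:
  n3 stuck-at-0: n1=1, n2=0, n3=0 [stuck-at-0], n4=1 → 1 — matches
  n2 stuck-at-0: n1=1, n2=0 [stuck-at-0], n3=1, n4=0 → 0 — eliminated
Only n3 stuck-at-0 reproduces the observed 1.

n3 stuck-at-0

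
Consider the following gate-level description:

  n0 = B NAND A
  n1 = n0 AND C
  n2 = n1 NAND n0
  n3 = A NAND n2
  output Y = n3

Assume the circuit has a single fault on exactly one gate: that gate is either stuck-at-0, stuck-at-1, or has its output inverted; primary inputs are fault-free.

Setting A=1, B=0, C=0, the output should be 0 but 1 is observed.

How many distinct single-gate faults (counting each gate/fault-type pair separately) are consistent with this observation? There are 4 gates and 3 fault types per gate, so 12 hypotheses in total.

6

Fault-free: n0=1, n1=0, n2=1, n3=0 → 0. Observed 1.
  n0 stuck-at-0: output 0 ✗
  n0 stuck-at-1: output 0 ✗
  n0 inverted output: output 0 ✗
  n1 stuck-at-0: output 0 ✗
  n1 stuck-at-1: output 1 ✓
  n1 inverted output: output 1 ✓
  n2 stuck-at-0: output 1 ✓
  n2 stuck-at-1: output 0 ✗
  n2 inverted output: output 1 ✓
  n3 stuck-at-0: output 0 ✗
  n3 stuck-at-1: output 1 ✓
  n3 inverted output: output 1 ✓
Consistent faults: {n1 stuck-at-1, n1 inverted output, n2 stuck-at-0, n2 inverted output, n3 stuck-at-1, n3 inverted output} — 6 in all.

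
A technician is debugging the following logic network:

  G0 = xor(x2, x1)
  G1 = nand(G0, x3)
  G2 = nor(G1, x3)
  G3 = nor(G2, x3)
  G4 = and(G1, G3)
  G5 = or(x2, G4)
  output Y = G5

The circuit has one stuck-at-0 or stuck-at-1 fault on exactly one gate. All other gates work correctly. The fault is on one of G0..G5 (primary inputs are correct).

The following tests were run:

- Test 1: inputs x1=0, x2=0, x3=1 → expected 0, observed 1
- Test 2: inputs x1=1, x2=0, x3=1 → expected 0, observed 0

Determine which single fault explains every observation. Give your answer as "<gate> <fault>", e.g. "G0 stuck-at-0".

Fault-free values for test 1 (x1=0, x2=0, x3=1): G0=0, G1=1, G2=0, G3=0, G4=0, G5=0, giving Y=0. Observed 1.
Test 1: faults giving observed 1 are {G3 stuck-at-1, G4 stuck-at-1, G5 stuck-at-1}.
Test 2 (x1=1, x2=0, x3=1): fault-free G0=1, G1=0, G2=0, G3=0, G4=0, G5=0 → 0; observed 0. Eliminates G4 stuck-at-1, G5 stuck-at-1.
Only G3 stuck-at-1 is consistent with every test.

G3 stuck-at-1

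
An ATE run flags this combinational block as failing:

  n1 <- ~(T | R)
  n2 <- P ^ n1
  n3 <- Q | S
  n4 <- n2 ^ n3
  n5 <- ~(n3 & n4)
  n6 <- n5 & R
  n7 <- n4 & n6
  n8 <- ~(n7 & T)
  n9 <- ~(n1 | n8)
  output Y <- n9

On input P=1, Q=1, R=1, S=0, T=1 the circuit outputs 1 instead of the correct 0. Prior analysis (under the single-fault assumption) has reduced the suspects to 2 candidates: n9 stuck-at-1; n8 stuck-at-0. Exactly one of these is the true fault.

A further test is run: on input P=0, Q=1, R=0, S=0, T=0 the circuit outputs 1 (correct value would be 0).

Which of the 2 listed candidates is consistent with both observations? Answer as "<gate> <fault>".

n9 stuck-at-1

Evaluate each candidate on input P=0, Q=1, R=0, S=0, T=0:
  n9 stuck-at-1: n1=1, n2=1, n3=1, n4=0, n5=1, n6=0, n7=0, n8=1, n9=1 [stuck-at-1] → 1 — matches
  n8 stuck-at-0: n1=1, n2=1, n3=1, n4=0, n5=1, n6=0, n7=0, n8=0 [stuck-at-0], n9=0 → 0 — eliminated
Only n9 stuck-at-1 reproduces the observed 1.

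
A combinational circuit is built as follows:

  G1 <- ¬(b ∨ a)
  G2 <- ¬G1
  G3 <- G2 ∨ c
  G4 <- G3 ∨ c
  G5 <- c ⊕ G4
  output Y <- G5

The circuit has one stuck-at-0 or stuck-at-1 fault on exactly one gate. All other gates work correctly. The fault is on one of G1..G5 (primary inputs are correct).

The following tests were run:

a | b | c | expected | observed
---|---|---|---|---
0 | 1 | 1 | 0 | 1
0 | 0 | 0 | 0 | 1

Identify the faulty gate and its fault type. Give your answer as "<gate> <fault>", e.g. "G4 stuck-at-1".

G5 stuck-at-1

Fault-free values for test 1 (a=0, b=1, c=1): G1=0, G2=1, G3=1, G4=1, G5=0, giving Y=0. Observed 1.
Test 1: faults giving observed 1 are {G4 stuck-at-0, G5 stuck-at-1}.
Test 2 (a=0, b=0, c=0): fault-free G1=1, G2=0, G3=0, G4=0, G5=0 → 0; observed 1. Eliminates G4 stuck-at-0.
Only G5 stuck-at-1 is consistent with every test.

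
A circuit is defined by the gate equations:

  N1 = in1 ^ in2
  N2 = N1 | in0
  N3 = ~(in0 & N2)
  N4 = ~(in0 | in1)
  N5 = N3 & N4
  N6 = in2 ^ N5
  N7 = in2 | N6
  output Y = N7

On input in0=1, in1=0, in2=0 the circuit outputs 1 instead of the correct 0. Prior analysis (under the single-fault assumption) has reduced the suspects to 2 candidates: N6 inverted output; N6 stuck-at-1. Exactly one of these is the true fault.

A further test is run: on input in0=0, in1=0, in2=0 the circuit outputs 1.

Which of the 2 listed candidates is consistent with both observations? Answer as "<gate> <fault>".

Evaluate each candidate on input in0=0, in1=0, in2=0:
  N6 inverted output: N1=0, N2=0, N3=1, N4=1, N5=1, N6=0 [inverted output], N7=0 → 0 — eliminated
  N6 stuck-at-1: N1=0, N2=0, N3=1, N4=1, N5=1, N6=1 [stuck-at-1], N7=1 → 1 — matches
Only N6 stuck-at-1 reproduces the observed 1.

N6 stuck-at-1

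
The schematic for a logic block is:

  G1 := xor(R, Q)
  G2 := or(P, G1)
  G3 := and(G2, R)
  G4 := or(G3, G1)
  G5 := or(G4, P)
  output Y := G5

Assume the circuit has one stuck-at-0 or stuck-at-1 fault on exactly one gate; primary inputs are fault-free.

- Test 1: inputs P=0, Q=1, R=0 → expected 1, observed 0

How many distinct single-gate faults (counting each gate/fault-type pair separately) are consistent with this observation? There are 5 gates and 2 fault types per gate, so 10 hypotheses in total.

Fault-free: G1=1, G2=1, G3=0, G4=1, G5=1 → 1. Observed 0.
  G1 stuck-at-0: output 0 ✓
  G1 stuck-at-1: output 1 ✗
  G2 stuck-at-0: output 1 ✗
  G2 stuck-at-1: output 1 ✗
  G3 stuck-at-0: output 1 ✗
  G3 stuck-at-1: output 1 ✗
  G4 stuck-at-0: output 0 ✓
  G4 stuck-at-1: output 1 ✗
  G5 stuck-at-0: output 0 ✓
  G5 stuck-at-1: output 1 ✗
Consistent faults: {G1 stuck-at-0, G4 stuck-at-0, G5 stuck-at-0} — 3 in all.

3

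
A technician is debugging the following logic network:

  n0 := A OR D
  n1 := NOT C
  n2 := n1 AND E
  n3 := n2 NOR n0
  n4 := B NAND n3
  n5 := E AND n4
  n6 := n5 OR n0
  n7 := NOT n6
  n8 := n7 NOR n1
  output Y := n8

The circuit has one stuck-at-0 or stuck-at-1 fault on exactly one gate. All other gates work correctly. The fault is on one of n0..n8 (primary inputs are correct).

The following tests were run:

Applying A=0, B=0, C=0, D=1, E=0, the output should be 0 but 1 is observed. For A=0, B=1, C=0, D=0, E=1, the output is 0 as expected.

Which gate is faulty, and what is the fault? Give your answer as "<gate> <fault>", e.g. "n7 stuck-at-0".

n1 stuck-at-0

Fault-free values for test 1 (A=0, B=0, C=0, D=1, E=0): n0=1, n1=1, n2=0, n3=0, n4=1, n5=0, n6=1, n7=0, n8=0, giving Y=0. Observed 1.
Test 1: faults giving observed 1 are {n1 stuck-at-0, n8 stuck-at-1}.
Test 2 (A=0, B=1, C=0, D=0, E=1): fault-free n0=0, n1=1, n2=1, n3=0, n4=1, n5=1, n6=1, n7=0, n8=0 → 0; observed 0. Eliminates n8 stuck-at-1.
Only n1 stuck-at-0 is consistent with every test.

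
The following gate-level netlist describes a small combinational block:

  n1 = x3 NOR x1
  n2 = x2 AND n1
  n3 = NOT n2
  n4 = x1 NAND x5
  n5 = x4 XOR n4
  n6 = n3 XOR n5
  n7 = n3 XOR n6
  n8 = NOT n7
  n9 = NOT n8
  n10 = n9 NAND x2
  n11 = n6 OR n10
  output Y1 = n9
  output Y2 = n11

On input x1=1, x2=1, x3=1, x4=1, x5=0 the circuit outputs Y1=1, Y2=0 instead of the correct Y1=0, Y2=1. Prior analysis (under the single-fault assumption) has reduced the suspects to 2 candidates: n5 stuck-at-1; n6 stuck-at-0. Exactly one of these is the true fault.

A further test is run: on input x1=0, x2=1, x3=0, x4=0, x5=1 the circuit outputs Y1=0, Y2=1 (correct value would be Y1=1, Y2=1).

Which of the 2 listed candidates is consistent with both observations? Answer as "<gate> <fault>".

Evaluate each candidate on input x1=0, x2=1, x3=0, x4=0, x5=1:
  n5 stuck-at-1: n1=1, n2=1, n3=0, n4=1, n5=1 [stuck-at-1], n6=1, n7=1, n8=0, n9=1, n10=0, n11=1 → Y1=1, Y2=1 — eliminated
  n6 stuck-at-0: n1=1, n2=1, n3=0, n4=1, n5=1, n6=0 [stuck-at-0], n7=0, n8=1, n9=0, n10=1, n11=1 → Y1=0, Y2=1 — matches
Only n6 stuck-at-0 reproduces the observed Y1=0, Y2=1.

n6 stuck-at-0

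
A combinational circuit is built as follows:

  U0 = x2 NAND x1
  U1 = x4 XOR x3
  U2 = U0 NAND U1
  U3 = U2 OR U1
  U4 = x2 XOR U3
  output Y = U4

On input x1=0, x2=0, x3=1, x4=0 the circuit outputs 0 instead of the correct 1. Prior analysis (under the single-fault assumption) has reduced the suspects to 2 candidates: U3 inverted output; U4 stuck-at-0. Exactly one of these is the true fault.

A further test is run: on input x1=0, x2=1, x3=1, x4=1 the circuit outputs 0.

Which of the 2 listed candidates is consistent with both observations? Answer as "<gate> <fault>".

U4 stuck-at-0

Evaluate each candidate on input x1=0, x2=1, x3=1, x4=1:
  U3 inverted output: U0=1, U1=0, U2=1, U3=0 [inverted output], U4=1 → 1 — eliminated
  U4 stuck-at-0: U0=1, U1=0, U2=1, U3=1, U4=0 [stuck-at-0] → 0 — matches
Only U4 stuck-at-0 reproduces the observed 0.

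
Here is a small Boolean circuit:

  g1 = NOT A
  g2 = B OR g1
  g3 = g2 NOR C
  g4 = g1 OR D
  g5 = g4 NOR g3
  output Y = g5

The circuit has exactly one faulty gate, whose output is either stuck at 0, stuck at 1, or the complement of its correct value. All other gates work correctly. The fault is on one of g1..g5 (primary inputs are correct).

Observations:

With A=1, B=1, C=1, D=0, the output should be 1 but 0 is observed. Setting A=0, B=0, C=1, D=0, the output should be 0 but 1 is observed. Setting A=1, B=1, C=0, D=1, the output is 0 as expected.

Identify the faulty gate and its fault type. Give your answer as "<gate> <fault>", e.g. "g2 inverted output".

Fault-free values for test 1 (A=1, B=1, C=1, D=0): g1=0, g2=1, g3=0, g4=0, g5=1, giving Y=1. Observed 0.
Test 1: faults giving observed 0 are {g1 stuck-at-1, g1 inverted output, g3 stuck-at-1, g3 inverted output, g4 stuck-at-1, g4 inverted output, g5 stuck-at-0, g5 inverted output}.
Test 2 (A=0, B=0, C=1, D=0): fault-free g1=1, g2=1, g3=0, g4=1, g5=0 → 0; observed 1. Eliminates g1 stuck-at-1, g3 stuck-at-1, g3 inverted output, g4 stuck-at-1, g5 stuck-at-0.
Test 3 (A=1, B=1, C=0, D=1): fault-free g1=0, g2=1, g3=0, g4=1, g5=0 → 0; observed 0. Eliminates g4 inverted output, g5 inverted output.
Only g1 inverted output is consistent with every test.

g1 inverted output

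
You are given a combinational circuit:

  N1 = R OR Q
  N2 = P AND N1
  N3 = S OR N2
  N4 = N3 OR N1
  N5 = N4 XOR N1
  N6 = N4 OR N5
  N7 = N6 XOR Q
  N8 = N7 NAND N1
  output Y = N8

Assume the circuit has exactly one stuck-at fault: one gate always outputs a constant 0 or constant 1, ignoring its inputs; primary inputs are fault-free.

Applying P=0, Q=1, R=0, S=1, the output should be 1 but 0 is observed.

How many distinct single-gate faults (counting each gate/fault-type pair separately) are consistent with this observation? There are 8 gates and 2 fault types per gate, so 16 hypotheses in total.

Fault-free: N1=1, N2=0, N3=1, N4=1, N5=0, N6=1, N7=0, N8=1 → 1. Observed 0.
  N1: none of the 2 fault types match ✗
  N2: none of the 2 fault types match ✗
  N3: none of the 2 fault types match ✗
  N4: none of the 2 fault types match ✗
  N5: none of the 2 fault types match ✗
  N6: stuck-at-0 ✓; others ✗
  N7: stuck-at-1 ✓; others ✗
  N8: stuck-at-0 ✓; others ✗
Consistent faults: {N6 stuck-at-0, N7 stuck-at-1, N8 stuck-at-0} — 3 in all.

3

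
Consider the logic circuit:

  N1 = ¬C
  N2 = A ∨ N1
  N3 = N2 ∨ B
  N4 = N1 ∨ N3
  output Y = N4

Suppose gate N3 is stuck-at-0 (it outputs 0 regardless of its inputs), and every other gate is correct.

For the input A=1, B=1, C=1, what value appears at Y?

0

Propagate with N3 forced: N1=0, N2=1, N3=0 [stuck-at-0], N4=0.
So Y = 0. (Without the fault it would be 1.)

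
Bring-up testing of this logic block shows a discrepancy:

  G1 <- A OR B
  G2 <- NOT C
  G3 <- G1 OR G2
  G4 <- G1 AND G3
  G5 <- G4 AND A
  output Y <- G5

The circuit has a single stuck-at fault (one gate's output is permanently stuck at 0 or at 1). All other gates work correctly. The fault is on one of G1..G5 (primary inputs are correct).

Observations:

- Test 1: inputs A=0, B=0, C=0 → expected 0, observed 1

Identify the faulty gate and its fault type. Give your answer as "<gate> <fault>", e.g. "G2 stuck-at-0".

G5 stuck-at-1

Fault-free values for test 1 (A=0, B=0, C=0): G1=0, G2=1, G3=1, G4=0, G5=0, giving Y=0. Observed 1.
Test 1: faults giving observed 1 are {G5 stuck-at-1}.
Only G5 stuck-at-1 is consistent with every test.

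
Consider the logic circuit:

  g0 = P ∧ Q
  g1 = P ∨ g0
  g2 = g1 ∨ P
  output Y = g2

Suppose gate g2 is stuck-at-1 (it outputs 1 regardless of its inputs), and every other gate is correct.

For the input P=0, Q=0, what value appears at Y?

Propagate with g2 forced: g0=0, g1=0, g2=1 [stuck-at-1].
So Y = 1. (Without the fault it would be 0.)

1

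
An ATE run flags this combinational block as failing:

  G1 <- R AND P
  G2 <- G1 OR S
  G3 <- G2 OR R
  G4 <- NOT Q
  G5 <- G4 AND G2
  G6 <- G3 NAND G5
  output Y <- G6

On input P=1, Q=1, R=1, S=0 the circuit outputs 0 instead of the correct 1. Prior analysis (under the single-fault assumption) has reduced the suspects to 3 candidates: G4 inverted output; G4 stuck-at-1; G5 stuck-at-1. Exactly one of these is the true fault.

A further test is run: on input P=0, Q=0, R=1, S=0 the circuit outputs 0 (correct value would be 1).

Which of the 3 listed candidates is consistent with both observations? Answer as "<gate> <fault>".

Evaluate each candidate on input P=0, Q=0, R=1, S=0:
  G4 inverted output: G1=0, G2=0, G3=1, G4=0 [inverted output], G5=0, G6=1 → 1 — eliminated
  G4 stuck-at-1: G1=0, G2=0, G3=1, G4=1 [stuck-at-1], G5=0, G6=1 → 1 — eliminated
  G5 stuck-at-1: G1=0, G2=0, G3=1, G4=1, G5=1 [stuck-at-1], G6=0 → 0 — matches
Only G5 stuck-at-1 reproduces the observed 0.

G5 stuck-at-1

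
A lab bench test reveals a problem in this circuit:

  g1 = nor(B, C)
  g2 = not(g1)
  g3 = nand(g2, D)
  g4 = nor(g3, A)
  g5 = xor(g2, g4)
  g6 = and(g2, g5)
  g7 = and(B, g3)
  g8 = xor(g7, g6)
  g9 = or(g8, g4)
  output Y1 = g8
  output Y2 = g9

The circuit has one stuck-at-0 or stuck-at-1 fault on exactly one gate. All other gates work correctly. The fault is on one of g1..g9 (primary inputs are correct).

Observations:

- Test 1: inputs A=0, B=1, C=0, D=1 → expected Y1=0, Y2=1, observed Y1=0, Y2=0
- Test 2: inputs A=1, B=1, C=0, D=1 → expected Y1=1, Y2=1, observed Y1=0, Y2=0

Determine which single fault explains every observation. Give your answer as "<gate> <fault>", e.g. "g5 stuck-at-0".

Fault-free values for test 1 (A=0, B=1, C=0, D=1): g1=0, g2=1, g3=0, g4=1, g5=0, g6=0, g7=0, g8=0, g9=1, giving Y1=0, Y2=1. Observed Y1=0, Y2=0.
Test 1: faults giving observed Y1=0, Y2=0 are {g3 stuck-at-1, g9 stuck-at-0}.
Test 2 (A=1, B=1, C=0, D=1): fault-free g1=0, g2=1, g3=0, g4=0, g5=1, g6=1, g7=0, g8=1, g9=1 → Y1=1, Y2=1; observed Y1=0, Y2=0. Eliminates g9 stuck-at-0.
Only g3 stuck-at-1 is consistent with every test.

g3 stuck-at-1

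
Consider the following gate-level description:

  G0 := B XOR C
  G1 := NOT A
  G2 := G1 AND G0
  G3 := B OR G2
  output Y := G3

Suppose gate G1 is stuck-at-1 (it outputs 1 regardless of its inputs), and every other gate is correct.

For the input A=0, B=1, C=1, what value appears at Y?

1

Propagate with G1 forced: G0=0, G1=1 [stuck-at-1], G2=0, G3=1.
So Y = 1. (Same as the fault-free value — the fault is masked on this input.)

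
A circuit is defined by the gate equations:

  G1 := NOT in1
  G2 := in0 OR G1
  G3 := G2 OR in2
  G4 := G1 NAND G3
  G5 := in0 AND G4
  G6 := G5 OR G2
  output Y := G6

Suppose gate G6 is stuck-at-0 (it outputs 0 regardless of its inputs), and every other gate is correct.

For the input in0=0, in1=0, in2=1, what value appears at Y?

0

Propagate with G6 forced: G1=1, G2=1, G3=1, G4=0, G5=0, G6=0 [stuck-at-0].
So Y = 0. (Without the fault it would be 1.)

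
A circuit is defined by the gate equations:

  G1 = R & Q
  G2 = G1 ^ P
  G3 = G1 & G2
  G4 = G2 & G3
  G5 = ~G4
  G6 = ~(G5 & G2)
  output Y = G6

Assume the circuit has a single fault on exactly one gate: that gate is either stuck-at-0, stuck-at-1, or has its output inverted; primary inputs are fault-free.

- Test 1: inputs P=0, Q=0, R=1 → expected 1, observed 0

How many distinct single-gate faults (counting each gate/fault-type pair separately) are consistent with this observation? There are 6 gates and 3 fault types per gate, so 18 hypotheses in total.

4

Fault-free: G1=0, G2=0, G3=0, G4=0, G5=1, G6=1 → 1. Observed 0.
  G1: none of the 3 fault types match ✗
  G2: stuck-at-1, inverted output ✓; others ✗
  G3: none of the 3 fault types match ✗
  G4: none of the 3 fault types match ✗
  G5: none of the 3 fault types match ✗
  G6: stuck-at-0, inverted output ✓; others ✗
Consistent faults: {G2 stuck-at-1, G2 inverted output, G6 stuck-at-0, G6 inverted output} — 4 in all.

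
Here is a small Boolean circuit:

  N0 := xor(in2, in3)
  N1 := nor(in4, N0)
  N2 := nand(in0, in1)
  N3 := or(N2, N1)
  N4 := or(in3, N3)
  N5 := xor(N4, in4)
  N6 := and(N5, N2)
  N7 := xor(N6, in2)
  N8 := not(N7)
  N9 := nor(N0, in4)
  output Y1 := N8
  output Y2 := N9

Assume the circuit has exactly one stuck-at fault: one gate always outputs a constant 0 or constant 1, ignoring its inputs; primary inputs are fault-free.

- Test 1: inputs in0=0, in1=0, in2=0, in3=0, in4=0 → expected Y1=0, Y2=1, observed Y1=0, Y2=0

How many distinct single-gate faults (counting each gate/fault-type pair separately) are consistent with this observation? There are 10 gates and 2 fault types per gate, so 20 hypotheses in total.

Fault-free: N0=0, N1=1, N2=1, N3=1, N4=1, N5=1, N6=1, N7=1, N8=0, N9=1 → Y1=0, Y2=1. Observed Y1=0, Y2=0.
  N0: stuck-at-1 ✓; others ✗
  N1: none of the 2 fault types match ✗
  N2: none of the 2 fault types match ✗
  N3: none of the 2 fault types match ✗
  N4: none of the 2 fault types match ✗
  N5: none of the 2 fault types match ✗
  N6: none of the 2 fault types match ✗
  N7: none of the 2 fault types match ✗
  N8: none of the 2 fault types match ✗
  N9: stuck-at-0 ✓; others ✗
Consistent faults: {N0 stuck-at-1, N9 stuck-at-0} — 2 in all.

2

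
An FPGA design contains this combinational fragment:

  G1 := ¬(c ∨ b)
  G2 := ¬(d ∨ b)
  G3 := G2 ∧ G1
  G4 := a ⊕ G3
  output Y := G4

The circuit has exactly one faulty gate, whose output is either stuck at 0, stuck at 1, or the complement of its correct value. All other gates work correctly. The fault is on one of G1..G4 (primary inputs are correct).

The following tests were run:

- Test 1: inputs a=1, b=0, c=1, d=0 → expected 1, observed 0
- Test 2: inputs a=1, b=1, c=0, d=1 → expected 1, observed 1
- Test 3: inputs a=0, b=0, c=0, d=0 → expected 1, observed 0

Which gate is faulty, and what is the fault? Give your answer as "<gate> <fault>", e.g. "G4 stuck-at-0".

Fault-free values for test 1 (a=1, b=0, c=1, d=0): G1=0, G2=1, G3=0, G4=1, giving Y=1. Observed 0.
Test 1: faults giving observed 0 are {G1 stuck-at-1, G1 inverted output, G3 stuck-at-1, G3 inverted output, G4 stuck-at-0, G4 inverted output}.
Test 2 (a=1, b=1, c=0, d=1): fault-free G1=0, G2=0, G3=0, G4=1 → 1; observed 1. Eliminates G3 stuck-at-1, G3 inverted output, G4 stuck-at-0, G4 inverted output.
Test 3 (a=0, b=0, c=0, d=0): fault-free G1=1, G2=1, G3=1, G4=1 → 1; observed 0. Eliminates G1 stuck-at-1.
Only G1 inverted output is consistent with every test.

G1 inverted output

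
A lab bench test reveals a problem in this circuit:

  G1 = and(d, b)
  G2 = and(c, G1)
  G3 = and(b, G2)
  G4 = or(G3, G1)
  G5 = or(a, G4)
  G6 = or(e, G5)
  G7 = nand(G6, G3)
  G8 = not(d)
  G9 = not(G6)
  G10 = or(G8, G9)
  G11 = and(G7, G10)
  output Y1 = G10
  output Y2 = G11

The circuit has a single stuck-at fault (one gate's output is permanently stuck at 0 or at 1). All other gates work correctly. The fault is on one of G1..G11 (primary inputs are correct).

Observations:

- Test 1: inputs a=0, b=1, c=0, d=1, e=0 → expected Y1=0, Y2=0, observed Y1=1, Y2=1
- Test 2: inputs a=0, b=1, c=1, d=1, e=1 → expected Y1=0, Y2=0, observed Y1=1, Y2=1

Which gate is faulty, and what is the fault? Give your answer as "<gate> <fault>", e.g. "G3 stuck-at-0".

Fault-free values for test 1 (a=0, b=1, c=0, d=1, e=0): G1=1, G2=0, G3=0, G4=1, G5=1, G6=1, G7=1, G8=0, G9=0, G10=0, G11=0, giving Y1=0, Y2=0. Observed Y1=1, Y2=1.
Test 1: faults giving observed Y1=1, Y2=1 are {G1 stuck-at-0, G4 stuck-at-0, G5 stuck-at-0, G6 stuck-at-0, G8 stuck-at-1, G9 stuck-at-1, G10 stuck-at-1}.
Test 2 (a=0, b=1, c=1, d=1, e=1): fault-free G1=1, G2=1, G3=1, G4=1, G5=1, G6=1, G7=0, G8=0, G9=0, G10=0, G11=0 → Y1=0, Y2=0; observed Y1=1, Y2=1. Eliminates G1 stuck-at-0, G4 stuck-at-0, G5 stuck-at-0, G8 stuck-at-1, G9 stuck-at-1, G10 stuck-at-1.
Only G6 stuck-at-0 is consistent with every test.

G6 stuck-at-0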